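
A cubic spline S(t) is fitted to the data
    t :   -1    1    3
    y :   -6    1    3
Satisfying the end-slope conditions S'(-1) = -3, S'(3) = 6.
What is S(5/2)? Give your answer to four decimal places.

1.2461

Write σ_i for S''(x_i). With h_i = 2, 2 and divided differences Δ_i = 7/2, 1, the continuity of S' gives the tridiagonal system
  2·σ_0 + 8·σ_1 + 2·σ_2 = 6(Δ_1 - Δ_0) = -15
Clamped end conditions give two more equations: 2h_0·σ_0 + h_0·σ_1 = 6(Δ_0 - S'(-1)) = 39 and h_1·σ_1 + 2h_1·σ_2 = 6(S'(3) - Δ_1) = 30.
Solving the tridiagonal system: σ_0 = 111/8, σ_1 = -33/4, σ_2 = 93/8.
On [1, 3], S(t) = 1 + 21/8·(t - 1) - 33/8·(t - 1)² + 53/32·(t - 1)³.
With (t - 1) = 3/2: S(5/2) = 319/256.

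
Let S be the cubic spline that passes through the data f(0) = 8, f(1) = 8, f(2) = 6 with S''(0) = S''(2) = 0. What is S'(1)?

Write σ_i for S''(x_i). With h_i = 1, 1 and divided differences Δ_i = 0, -2, the continuity of S' gives the tridiagonal system
  1·σ_0 + 4·σ_1 + 1·σ_2 = 6(Δ_1 - Δ_0) = -12
Natural end conditions: σ_0 = σ_2 = 0.
Solving the tridiagonal system: σ_0 = 0, σ_1 = -3, σ_2 = 0.
On [1, 2], S'(x) = b_1 + 2c_1·(x - 1) + 3d_1·(x - 1)² with b_1 = Δ_1 - h_1(2σ_1 + σ_2)/6 = -1, c_1 = σ_1/2 = -3/2, d_1 = (σ_2 - σ_1)/(6h_1) = 1/2. So S'(1) = -1.

-1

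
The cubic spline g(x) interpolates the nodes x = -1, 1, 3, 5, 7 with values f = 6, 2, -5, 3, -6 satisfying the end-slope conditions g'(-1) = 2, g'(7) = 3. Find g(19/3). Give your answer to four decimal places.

-4.7989

With σ_i denoting the second derivative at x_i, h_i = 2, 2, 2, 2, and Δ_i = (y_(i+1) − y_i)/h_i = -2, -7/2, 4, -9/2:
  2·σ_0 + 8·σ_1 + 2·σ_2 = 6(Δ_1 - Δ_0) = -9
  2·σ_1 + 8·σ_2 + 2·σ_3 = 6(Δ_2 - Δ_1) = 45
  2·σ_2 + 8·σ_3 + 2·σ_4 = 6(Δ_3 - Δ_2) = -51
Clamped end conditions give two more equations: 2h_0·σ_0 + h_0·σ_1 = 6(Δ_0 - g'(-1)) = -24 and h_3·σ_3 + 2h_3·σ_4 = 6(g'(7) - Δ_3) = 45.
Forward elimination and back-substitution give σ_0 = -34/7, σ_1 = -16/7, σ_2 = 19/2, σ_3 = -185/14, σ_4 = 125/7.
On [5, 7], g(x) = 3 - 23/14·(x - 5) - 185/28·(x - 5)² + 145/56·(x - 5)³.
With (x - 5) = 4/3: g(19/3) = -907/189.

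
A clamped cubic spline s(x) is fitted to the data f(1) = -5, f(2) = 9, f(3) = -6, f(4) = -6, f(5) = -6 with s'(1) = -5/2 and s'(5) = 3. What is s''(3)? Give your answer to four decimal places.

45.6250

Put M_i = s'' at the i-th knot. Here h = (1, 1, 1, 1) and Δ = (14, -15, 0, 0), so the interior equations h_(i-1)·M_(i-1) + 2(h_(i-1)+h_i)·M_i + h_i·M_(i+1) = 6(Δ_i − Δ_(i-1)) read
  1·M_0 + 4·M_1 + 1·M_2 = 6(Δ_1 - Δ_0) = -174
  1·M_1 + 4·M_2 + 1·M_3 = 6(Δ_2 - Δ_1) = 90
  1·M_2 + 4·M_3 + 1·M_4 = 6(Δ_3 - Δ_2) = 0
Clamped end conditions give two more equations: 2h_0·M_0 + h_0·M_1 = 6(Δ_0 - s'(1)) = 99 and h_3·M_3 + 2h_3·M_4 = 6(s'(5) - Δ_3) = 18.
Solving: M_0 = 4925/56, M_1 = -2153/28, M_2 = 365/8, M_3 = -437/28, M_4 = 941/56.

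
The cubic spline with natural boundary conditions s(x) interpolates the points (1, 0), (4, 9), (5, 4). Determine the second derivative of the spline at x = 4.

-6

Write M_i for s''(x_i). With h_i = 3, 1 and divided differences Δ_i = 3, -5, the continuity of s' gives the tridiagonal system
  3·M_0 + 8·M_1 + 1·M_2 = 6(Δ_1 - Δ_0) = -48
Natural end conditions: M_0 = M_2 = 0.
Forward elimination and back-substitution give M_0 = 0, M_1 = -6, M_2 = 0.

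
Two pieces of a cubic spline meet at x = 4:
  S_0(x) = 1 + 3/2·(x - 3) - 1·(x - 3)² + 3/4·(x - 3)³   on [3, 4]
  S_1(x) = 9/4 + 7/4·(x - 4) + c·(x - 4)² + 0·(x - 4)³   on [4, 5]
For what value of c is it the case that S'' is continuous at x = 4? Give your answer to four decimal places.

1.2500

S_0''(x) = -2 + 9/2·(x - 3), so S_0''(4) = 5/2. On the right, S_1''(4) = 2c, so c = 5/4.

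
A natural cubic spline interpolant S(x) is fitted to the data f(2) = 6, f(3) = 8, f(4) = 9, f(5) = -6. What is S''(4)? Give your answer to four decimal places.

With M_i denoting the second derivative at x_i, h_i = 1, 1, 1, and Δ_i = (y_(i+1) − y_i)/h_i = 2, 1, -15:
  1·M_0 + 4·M_1 + 1·M_2 = 6(Δ_1 - Δ_0) = -6
  1·M_1 + 4·M_2 + 1·M_3 = 6(Δ_2 - Δ_1) = -96
Natural end conditions: M_0 = M_3 = 0.
Solving: M_0 = 0, M_1 = 24/5, M_2 = -126/5, M_3 = 0.

-25.2000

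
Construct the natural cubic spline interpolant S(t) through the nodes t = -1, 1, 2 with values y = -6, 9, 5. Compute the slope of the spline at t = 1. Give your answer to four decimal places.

-0.1667

With m_i denoting the second derivative at x_i, h_i = 2, 1, and Δ_i = (y_(i+1) − y_i)/h_i = 15/2, -4:
  2·m_0 + 6·m_1 + 1·m_2 = 6(Δ_1 - Δ_0) = -69
Natural end conditions: m_0 = m_2 = 0.
Hence m_0 = 0, m_1 = -23/2, m_2 = 0.
On [1, 2], S'(t) = b_1 + 2c_1·(t - 1) + 3d_1·(t - 1)² with b_1 = Δ_1 - h_1(2m_1 + m_2)/6 = -1/6, c_1 = m_1/2 = -23/4, d_1 = (m_2 - m_1)/(6h_1) = 23/12. So S'(1) = -1/6.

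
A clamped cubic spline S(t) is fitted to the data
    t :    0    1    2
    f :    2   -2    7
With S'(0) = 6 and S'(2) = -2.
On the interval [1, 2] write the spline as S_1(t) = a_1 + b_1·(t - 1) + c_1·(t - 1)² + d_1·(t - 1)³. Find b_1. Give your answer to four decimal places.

Write M_i for S''(x_i). With h_i = 1, 1 and divided differences Δ_i = -4, 9, the continuity of S' gives the tridiagonal system
  1·M_0 + 4·M_1 + 1·M_2 = 6(Δ_1 - Δ_0) = 78
Clamped end conditions give two more equations: 2h_0·M_0 + h_0·M_1 = 6(Δ_0 - S'(0)) = -60 and h_1·M_1 + 2h_1·M_2 = 6(S'(2) - Δ_1) = -66.
Solving the tridiagonal system: M_0 = -107/2, M_1 = 47, M_2 = -113/2.
On [1, 2], with S_1(t) = a_1 + b_1·(t - 1) + c_1·(t - 1)² + d_1·(t - 1)³: c_1 = M_1/2 = 47/2, d_1 = (M_2 - M_1)/(6h_1) = -69/4, b_1 = Δ_1 - h_1(2M_1 + M_2)/6 = 11/4.

2.7500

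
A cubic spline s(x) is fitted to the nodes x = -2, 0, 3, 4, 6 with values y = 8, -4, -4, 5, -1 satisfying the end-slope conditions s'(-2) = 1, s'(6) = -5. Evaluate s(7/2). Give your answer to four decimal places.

0.9706

Write m_i for s''(x_i). With h_i = 2, 3, 1, 2 and divided differences Δ_i = -6, 0, 9, -3, the continuity of s' gives the tridiagonal system
  2·m_0 + 10·m_1 + 3·m_2 = 6(Δ_1 - Δ_0) = 36
  3·m_1 + 8·m_2 + 1·m_3 = 6(Δ_2 - Δ_1) = 54
  1·m_2 + 6·m_3 + 2·m_4 = 6(Δ_3 - Δ_2) = -72
Clamped end conditions give two more equations: 2h_0·m_0 + h_0·m_1 = 6(Δ_0 - s'(-2)) = -42 and h_3·m_3 + 2h_3·m_4 = 6(s'(6) - Δ_3) = -12.
Solving: m_0 = -849/68, m_1 = 135/34, m_2 = 241/34, m_3 = -497/34, m_4 = 293/68.
On [3, 4], s(x) = -4 + 617/68·(x - 3) + 241/68·(x - 3)² - 123/34·(x - 3)³.
With (x - 3) = 1/2: s(7/2) = 33/34.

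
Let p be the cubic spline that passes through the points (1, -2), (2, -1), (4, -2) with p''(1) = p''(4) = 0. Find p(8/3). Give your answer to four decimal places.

-0.9630

Write M_i for p''(x_i). With h_i = 1, 2 and divided differences Δ_i = 1, -1/2, the continuity of p' gives the tridiagonal system
  1·M_0 + 6·M_1 + 2·M_2 = 6(Δ_1 - Δ_0) = -9
Natural end conditions: M_0 = M_2 = 0.
Forward elimination and back-substitution give M_0 = 0, M_1 = -3/2, M_2 = 0.
On [2, 4], p(x) = -1 + 1/2·(x - 2) - 3/4·(x - 2)² + 1/8·(x - 2)³.
With (x - 2) = 2/3: p(8/3) = -26/27.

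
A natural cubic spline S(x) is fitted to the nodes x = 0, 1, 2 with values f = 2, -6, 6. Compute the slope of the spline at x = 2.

17

With M_i denoting the second derivative at x_i, h_i = 1, 1, and Δ_i = (y_(i+1) − y_i)/h_i = -8, 12:
  1·M_0 + 4·M_1 + 1·M_2 = 6(Δ_1 - Δ_0) = 120
Natural end conditions: M_0 = M_2 = 0.
Hence M_0 = 0, M_1 = 30, M_2 = 0.
On [1, 2], S'(x) = b_1 + 2c_1·(x - 1) + 3d_1·(x - 1)² with b_1 = Δ_1 - h_1(2M_1 + M_2)/6 = 2, c_1 = M_1/2 = 15, d_1 = (M_2 - M_1)/(6h_1) = -5. So S'(2) = 17.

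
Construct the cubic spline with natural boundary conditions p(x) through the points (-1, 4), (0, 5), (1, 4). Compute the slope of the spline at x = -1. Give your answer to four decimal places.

Put m_i = p'' at the i-th knot. Here h = (1, 1) and Δ = (1, -1), so the interior equations h_(i-1)·m_(i-1) + 2(h_(i-1)+h_i)·m_i + h_i·m_(i+1) = 6(Δ_i − Δ_(i-1)) read
  1·m_0 + 4·m_1 + 1·m_2 = 6(Δ_1 - Δ_0) = -12
Natural end conditions: m_0 = m_2 = 0.
Forward elimination and back-substitution give m_0 = 0, m_1 = -3, m_2 = 0.
On [-1, 0], p'(x) = b_0 + 2c_0·(x + 1) + 3d_0·(x + 1)² with b_0 = Δ_0 - h_0(2m_0 + m_1)/6 = 3/2, c_0 = m_0/2 = 0, d_0 = (m_1 - m_0)/(6h_0) = -1/2. So p'(-1) = 3/2.

1.5000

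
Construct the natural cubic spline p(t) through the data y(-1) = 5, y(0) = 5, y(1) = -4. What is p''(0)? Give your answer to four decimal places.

Write M_i for p''(x_i). With h_i = 1, 1 and divided differences Δ_i = 0, -9, the continuity of p' gives the tridiagonal system
  1·M_0 + 4·M_1 + 1·M_2 = 6(Δ_1 - Δ_0) = -54
Natural end conditions: M_0 = M_2 = 0.
Forward elimination and back-substitution give M_0 = 0, M_1 = -27/2, M_2 = 0.

-13.5000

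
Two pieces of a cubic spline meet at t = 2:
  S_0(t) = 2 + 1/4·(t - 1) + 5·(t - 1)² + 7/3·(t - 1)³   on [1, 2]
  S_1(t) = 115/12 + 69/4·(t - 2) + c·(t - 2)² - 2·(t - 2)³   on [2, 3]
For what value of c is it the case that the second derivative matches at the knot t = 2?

12

S_0''(t) = 10 + 14·(t - 1), so S_0''(2) = 24. On the right, S_1''(2) = 2c, so c = 12.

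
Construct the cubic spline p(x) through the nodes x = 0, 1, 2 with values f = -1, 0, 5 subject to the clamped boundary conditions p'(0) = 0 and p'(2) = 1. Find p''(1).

With m_i denoting the second derivative at x_i, h_i = 1, 1, and Δ_i = (y_(i+1) − y_i)/h_i = 1, 5:
  1·m_0 + 4·m_1 + 1·m_2 = 6(Δ_1 - Δ_0) = 24
Clamped end conditions give two more equations: 2h_0·m_0 + h_0·m_1 = 6(Δ_0 - p'(0)) = 6 and h_1·m_1 + 2h_1·m_2 = 6(p'(2) - Δ_1) = -24.
Solving the tridiagonal system: m_0 = -5/2, m_1 = 11, m_2 = -35/2.

11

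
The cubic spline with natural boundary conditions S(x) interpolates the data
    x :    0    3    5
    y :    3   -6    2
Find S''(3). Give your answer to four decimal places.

4.2000

With M_i denoting the second derivative at x_i, h_i = 3, 2, and Δ_i = (y_(i+1) − y_i)/h_i = -3, 4:
  3·M_0 + 10·M_1 + 2·M_2 = 6(Δ_1 - Δ_0) = 42
Natural end conditions: M_0 = M_2 = 0.
Solving: M_0 = 0, M_1 = 21/5, M_2 = 0.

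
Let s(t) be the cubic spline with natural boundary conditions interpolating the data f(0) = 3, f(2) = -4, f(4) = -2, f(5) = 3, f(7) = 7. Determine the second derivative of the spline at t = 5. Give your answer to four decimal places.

Let M_i = s''(x_i). Step sizes h_i = 2, 2, 1, 2; slopes of the chords Δ_i = (y_(i+1) - y_i)/h_i = -7/2, 1, 5, 2.
  2·M_0 + 8·M_1 + 2·M_2 = 6(Δ_1 - Δ_0) = 27
  2·M_1 + 6·M_2 + 1·M_3 = 6(Δ_2 - Δ_1) = 24
  1·M_2 + 6·M_3 + 2·M_4 = 6(Δ_3 - Δ_2) = -18
Natural end conditions: M_0 = M_4 = 0.
Solving: M_0 = 0, M_1 = 621/256, M_2 = 243/64, M_3 = -465/128, M_4 = 0.

-3.6328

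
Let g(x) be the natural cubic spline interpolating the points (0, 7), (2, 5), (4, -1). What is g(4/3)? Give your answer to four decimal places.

Write m_i for g''(x_i). With h_i = 2, 2 and divided differences Δ_i = -1, -3, the continuity of g' gives the tridiagonal system
  2·m_0 + 8·m_1 + 2·m_2 = 6(Δ_1 - Δ_0) = -12
Natural end conditions: m_0 = m_2 = 0.
Solving: m_0 = 0, m_1 = -3/2, m_2 = 0.
On [0, 2], g(x) = 7 - 1/2·x + 0·x² - 1/8·x³.
With x = 4/3: g(4/3) = 163/27.

6.0370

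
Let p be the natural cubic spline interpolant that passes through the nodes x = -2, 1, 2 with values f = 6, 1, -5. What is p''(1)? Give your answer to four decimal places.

-3.2500

Write M_i for p''(x_i). With h_i = 3, 1 and divided differences Δ_i = -5/3, -6, the continuity of p' gives the tridiagonal system
  3·M_0 + 8·M_1 + 1·M_2 = 6(Δ_1 - Δ_0) = -26
Natural end conditions: M_0 = M_2 = 0.
Hence M_0 = 0, M_1 = -13/4, M_2 = 0.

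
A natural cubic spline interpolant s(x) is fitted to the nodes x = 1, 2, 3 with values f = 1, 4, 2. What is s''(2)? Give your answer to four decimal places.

-7.5000

With M_i denoting the second derivative at x_i, h_i = 1, 1, and Δ_i = (y_(i+1) − y_i)/h_i = 3, -2:
  1·M_0 + 4·M_1 + 1·M_2 = 6(Δ_1 - Δ_0) = -30
Natural end conditions: M_0 = M_2 = 0.
Forward elimination and back-substitution give M_0 = 0, M_1 = -15/2, M_2 = 0.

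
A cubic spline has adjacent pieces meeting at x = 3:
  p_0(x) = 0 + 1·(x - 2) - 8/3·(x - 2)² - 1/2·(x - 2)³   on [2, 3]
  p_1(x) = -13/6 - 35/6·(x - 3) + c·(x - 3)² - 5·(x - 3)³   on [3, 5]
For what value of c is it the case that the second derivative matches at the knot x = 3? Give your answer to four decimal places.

p_0''(x) = -16/3 - 3·(x - 2), so p_0''(3) = -25/3. On the right, p_1''(3) = 2c, so c = -25/6.

-4.1667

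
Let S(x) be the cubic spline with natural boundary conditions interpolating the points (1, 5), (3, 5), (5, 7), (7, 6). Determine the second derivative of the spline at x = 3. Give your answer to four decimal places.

1.1000

Let M_i = S''(x_i). Step sizes h_i = 2, 2, 2; slopes of the chords Δ_i = (y_(i+1) - y_i)/h_i = 0, 1, -1/2.
  2·M_0 + 8·M_1 + 2·M_2 = 6(Δ_1 - Δ_0) = 6
  2·M_1 + 8·M_2 + 2·M_3 = 6(Δ_2 - Δ_1) = -9
Natural end conditions: M_0 = M_3 = 0.
Forward elimination and back-substitution give M_0 = 0, M_1 = 11/10, M_2 = -7/5, M_3 = 0.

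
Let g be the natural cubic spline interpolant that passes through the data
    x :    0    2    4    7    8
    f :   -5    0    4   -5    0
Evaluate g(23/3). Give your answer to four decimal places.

Write M_i for g''(x_i). With h_i = 2, 2, 3, 1 and divided differences Δ_i = 5/2, 2, -3, 5, the continuity of g' gives the tridiagonal system
  2·M_0 + 8·M_1 + 2·M_2 = 6(Δ_1 - Δ_0) = -3
  2·M_1 + 10·M_2 + 3·M_3 = 6(Δ_2 - Δ_1) = -30
  3·M_2 + 8·M_3 + 1·M_4 = 6(Δ_3 - Δ_2) = 48
Natural end conditions: M_0 = M_4 = 0.
Solving the tridiagonal system: M_0 = 0, M_1 = 555/536, M_2 = -378/67, M_3 = 2175/268, M_4 = 0.
On [7, 8], g(x) = -5 + 615/268·(x - 7) + 2175/536·(x - 7)² - 725/536·(x - 7)³.
With (x - 7) = 2/3: g(23/3) = -3740/1809.

-2.0674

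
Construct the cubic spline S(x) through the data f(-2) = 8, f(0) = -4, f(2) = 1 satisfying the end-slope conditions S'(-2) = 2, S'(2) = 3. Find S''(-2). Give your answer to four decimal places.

-18.1250

With M_i denoting the second derivative at x_i, h_i = 2, 2, and Δ_i = (y_(i+1) − y_i)/h_i = -6, 5/2:
  2·M_0 + 8·M_1 + 2·M_2 = 6(Δ_1 - Δ_0) = 51
Clamped end conditions give two more equations: 2h_0·M_0 + h_0·M_1 = 6(Δ_0 - S'(-2)) = -48 and h_1·M_1 + 2h_1·M_2 = 6(S'(2) - Δ_1) = 3.
Hence M_0 = -145/8, M_1 = 49/4, M_2 = -43/8.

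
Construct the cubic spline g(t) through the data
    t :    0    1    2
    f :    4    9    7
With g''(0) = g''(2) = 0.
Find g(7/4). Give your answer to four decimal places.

7.9102

Write σ_i for g''(x_i). With h_i = 1, 1 and divided differences Δ_i = 5, -2, the continuity of g' gives the tridiagonal system
  1·σ_0 + 4·σ_1 + 1·σ_2 = 6(Δ_1 - Δ_0) = -42
Natural end conditions: σ_0 = σ_2 = 0.
Solving the tridiagonal system: σ_0 = 0, σ_1 = -21/2, σ_2 = 0.
On [1, 2], g(t) = 9 + 3/2·(t - 1) - 21/4·(t - 1)² + 7/4·(t - 1)³.
With (t - 1) = 3/4: g(7/4) = 2025/256.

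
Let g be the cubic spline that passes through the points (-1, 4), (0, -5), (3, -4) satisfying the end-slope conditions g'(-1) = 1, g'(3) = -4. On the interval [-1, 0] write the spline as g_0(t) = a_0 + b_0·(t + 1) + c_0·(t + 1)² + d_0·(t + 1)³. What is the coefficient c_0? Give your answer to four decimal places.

Write M_i for g''(x_i). With h_i = 1, 3 and divided differences Δ_i = -9, 1/3, the continuity of g' gives the tridiagonal system
  1·M_0 + 8·M_1 + 3·M_2 = 6(Δ_1 - Δ_0) = 56
Clamped end conditions give two more equations: 2h_0·M_0 + h_0·M_1 = 6(Δ_0 - g'(-1)) = -60 and h_1·M_1 + 2h_1·M_2 = 6(g'(3) - Δ_1) = -26.
Solving the tridiagonal system: M_0 = -153/4, M_1 = 33/2, M_2 = -151/12.
On [-1, 0], with g_0(t) = a_0 + b_0·(t + 1) + c_0·(t + 1)² + d_0·(t + 1)³: c_0 = M_0/2 = -153/8, d_0 = (M_1 - M_0)/(6h_0) = 73/8, b_0 = Δ_0 - h_0(2M_0 + M_1)/6 = 1.

-19.1250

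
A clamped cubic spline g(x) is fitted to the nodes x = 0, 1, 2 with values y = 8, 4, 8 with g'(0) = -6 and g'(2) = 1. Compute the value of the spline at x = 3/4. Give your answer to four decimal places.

Let σ_i = g''(x_i). Step sizes h_i = 1, 1; slopes of the chords Δ_i = (y_(i+1) - y_i)/h_i = -4, 4.
  1·σ_0 + 4·σ_1 + 1·σ_2 = 6(Δ_1 - Δ_0) = 48
Clamped end conditions give two more equations: 2h_0·σ_0 + h_0·σ_1 = 6(Δ_0 - g'(0)) = 12 and h_1·σ_1 + 2h_1·σ_2 = 6(g'(2) - Δ_1) = -18.
Forward elimination and back-substitution give σ_0 = -5/2, σ_1 = 17, σ_2 = -35/2.
On [0, 1], g(x) = 8 - 6·x - 5/4·x² + 13/4·x³.
With x = 3/4: g(3/4) = 1067/256.

4.1680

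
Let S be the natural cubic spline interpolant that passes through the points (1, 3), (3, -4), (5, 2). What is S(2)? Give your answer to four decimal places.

-1.7188

Write M_i for S''(x_i). With h_i = 2, 2 and divided differences Δ_i = -7/2, 3, the continuity of S' gives the tridiagonal system
  2·M_0 + 8·M_1 + 2·M_2 = 6(Δ_1 - Δ_0) = 39
Natural end conditions: M_0 = M_2 = 0.
Hence M_0 = 0, M_1 = 39/8, M_2 = 0.
On [1, 3], S(t) = 3 - 41/8·(t - 1) + 0·(t - 1)² + 13/32·(t - 1)³.
With (t - 1) = 1: S(2) = -55/32.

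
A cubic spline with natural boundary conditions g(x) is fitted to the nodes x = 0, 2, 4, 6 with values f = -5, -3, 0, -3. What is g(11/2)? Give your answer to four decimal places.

Put m_i = g'' at the i-th knot. Here h = (2, 2, 2) and Δ = (1, 3/2, -3/2), so the interior equations h_(i-1)·m_(i-1) + 2(h_(i-1)+h_i)·m_i + h_i·m_(i+1) = 6(Δ_i − Δ_(i-1)) read
  2·m_0 + 8·m_1 + 2·m_2 = 6(Δ_1 - Δ_0) = 3
  2·m_1 + 8·m_2 + 2·m_3 = 6(Δ_2 - Δ_1) = -18
Natural end conditions: m_0 = m_3 = 0.
Hence m_0 = 0, m_1 = 1, m_2 = -5/2, m_3 = 0.
On [4, 6], g(x) = 0 + 1/6·(x - 4) - 5/4·(x - 4)² + 5/24·(x - 4)³.
With (x - 4) = 3/2: g(11/2) = -119/64.

-1.8594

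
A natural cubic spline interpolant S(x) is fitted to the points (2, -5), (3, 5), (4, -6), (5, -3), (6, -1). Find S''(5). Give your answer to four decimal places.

Let M_i = S''(x_i). Step sizes h_i = 1, 1, 1, 1; slopes of the chords Δ_i = (y_(i+1) - y_i)/h_i = 10, -11, 3, 2.
  1·M_0 + 4·M_1 + 1·M_2 = 6(Δ_1 - Δ_0) = -126
  1·M_1 + 4·M_2 + 1·M_3 = 6(Δ_2 - Δ_1) = 84
  1·M_2 + 4·M_3 + 1·M_4 = 6(Δ_3 - Δ_2) = -6
Natural end conditions: M_0 = M_4 = 0.
Solving the tridiagonal system: M_0 = 0, M_1 = -279/7, M_2 = 234/7, M_3 = -69/7, M_4 = 0.

-9.8571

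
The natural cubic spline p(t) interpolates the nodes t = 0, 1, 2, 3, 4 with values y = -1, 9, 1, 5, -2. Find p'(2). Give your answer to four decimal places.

With σ_i denoting the second derivative at x_i, h_i = 1, 1, 1, 1, and Δ_i = (y_(i+1) − y_i)/h_i = 10, -8, 4, -7:
  1·σ_0 + 4·σ_1 + 1·σ_2 = 6(Δ_1 - Δ_0) = -108
  1·σ_1 + 4·σ_2 + 1·σ_3 = 6(Δ_2 - Δ_1) = 72
  1·σ_2 + 4·σ_3 + 1·σ_4 = 6(Δ_3 - Δ_2) = -66
Natural end conditions: σ_0 = σ_4 = 0.
Forward elimination and back-substitution give σ_0 = 0, σ_1 = -141/4, σ_2 = 33, σ_3 = -99/4, σ_4 = 0.
On [2, 3], p'(t) = b_2 + 2c_2·(t - 2) + 3d_2·(t - 2)² with b_2 = Δ_2 - h_2(2σ_2 + σ_3)/6 = -23/8, c_2 = σ_2/2 = 33/2, d_2 = (σ_3 - σ_2)/(6h_2) = -77/8. So p'(2) = -23/8.

-2.8750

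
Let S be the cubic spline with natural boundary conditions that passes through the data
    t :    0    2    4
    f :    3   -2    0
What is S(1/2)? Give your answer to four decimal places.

1.3398

With σ_i denoting the second derivative at x_i, h_i = 2, 2, and Δ_i = (y_(i+1) − y_i)/h_i = -5/2, 1:
  2·σ_0 + 8·σ_1 + 2·σ_2 = 6(Δ_1 - Δ_0) = 21
Natural end conditions: σ_0 = σ_2 = 0.
Hence σ_0 = 0, σ_1 = 21/8, σ_2 = 0.
On [0, 2], S(t) = 3 - 27/8·t + 0·t² + 7/32·t³.
With t = 1/2: S(1/2) = 343/256.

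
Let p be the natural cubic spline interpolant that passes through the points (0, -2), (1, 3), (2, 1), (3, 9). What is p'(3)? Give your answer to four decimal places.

Let σ_i = p''(x_i). Step sizes h_i = 1, 1, 1; slopes of the chords Δ_i = (y_(i+1) - y_i)/h_i = 5, -2, 8.
  1·σ_0 + 4·σ_1 + 1·σ_2 = 6(Δ_1 - Δ_0) = -42
  1·σ_1 + 4·σ_2 + 1·σ_3 = 6(Δ_2 - Δ_1) = 60
Natural end conditions: σ_0 = σ_3 = 0.
Forward elimination and back-substitution give σ_0 = 0, σ_1 = -76/5, σ_2 = 94/5, σ_3 = 0.
On [2, 3], p'(x) = b_2 + 2c_2·(x - 2) + 3d_2·(x - 2)² with b_2 = Δ_2 - h_2(2σ_2 + σ_3)/6 = 26/15, c_2 = σ_2/2 = 47/5, d_2 = (σ_3 - σ_2)/(6h_2) = -47/15. So p'(3) = 167/15.

11.1333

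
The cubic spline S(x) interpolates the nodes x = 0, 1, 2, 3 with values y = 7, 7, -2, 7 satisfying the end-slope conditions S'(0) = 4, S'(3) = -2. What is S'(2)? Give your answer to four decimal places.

2.6000

Write M_i for S''(x_i). With h_i = 1, 1, 1 and divided differences Δ_i = 0, -9, 9, the continuity of S' gives the tridiagonal system
  1·M_0 + 4·M_1 + 1·M_2 = 6(Δ_1 - Δ_0) = -54
  1·M_1 + 4·M_2 + 1·M_3 = 6(Δ_2 - Δ_1) = 108
Clamped end conditions give two more equations: 2h_0·M_0 + h_0·M_1 = 6(Δ_0 - S'(0)) = -24 and h_2·M_2 + 2h_2·M_3 = 6(S'(3) - Δ_2) = -66.
Forward elimination and back-substitution give M_0 = 4/5, M_1 = -128/5, M_2 = 238/5, M_3 = -284/5.
On [2, 3], S'(x) = b_2 + 2c_2·(x - 2) + 3d_2·(x - 2)² with b_2 = Δ_2 - h_2(2M_2 + M_3)/6 = 13/5, c_2 = M_2/2 = 119/5, d_2 = (M_3 - M_2)/(6h_2) = -87/5. So S'(2) = 13/5.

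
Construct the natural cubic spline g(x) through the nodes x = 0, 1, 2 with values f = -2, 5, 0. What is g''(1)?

Put m_i = g'' at the i-th knot. Here h = (1, 1) and Δ = (7, -5), so the interior equations h_(i-1)·m_(i-1) + 2(h_(i-1)+h_i)·m_i + h_i·m_(i+1) = 6(Δ_i − Δ_(i-1)) read
  1·m_0 + 4·m_1 + 1·m_2 = 6(Δ_1 - Δ_0) = -72
Natural end conditions: m_0 = m_2 = 0.
Solving: m_0 = 0, m_1 = -18, m_2 = 0.

-18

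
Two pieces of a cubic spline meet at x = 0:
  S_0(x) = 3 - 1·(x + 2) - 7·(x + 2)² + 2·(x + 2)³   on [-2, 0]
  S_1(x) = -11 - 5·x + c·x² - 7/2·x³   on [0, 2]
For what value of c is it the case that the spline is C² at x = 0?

S_0''(x) = -14 + 12·(x + 2), so S_0''(0) = 10. On the right, S_1''(0) = 2c, so c = 5.

5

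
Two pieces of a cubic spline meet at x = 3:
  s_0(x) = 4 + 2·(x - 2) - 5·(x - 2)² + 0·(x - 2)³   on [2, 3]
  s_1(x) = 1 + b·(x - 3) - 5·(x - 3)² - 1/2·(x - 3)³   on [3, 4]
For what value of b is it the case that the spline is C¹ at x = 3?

-8

s_0'(x) = 2 - 10·(x - 2) + 0·(x - 2)², so s_0'(3) = -8. On the right, s_1'(3) = b, so b = -8.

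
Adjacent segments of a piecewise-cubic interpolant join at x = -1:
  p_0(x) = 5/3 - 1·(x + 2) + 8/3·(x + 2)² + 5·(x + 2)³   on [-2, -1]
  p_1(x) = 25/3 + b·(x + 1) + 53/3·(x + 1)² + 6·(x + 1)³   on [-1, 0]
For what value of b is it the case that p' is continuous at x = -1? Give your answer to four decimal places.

p_0'(x) = -1 + 16/3·(x + 2) + 15·(x + 2)², so p_0'(-1) = 58/3. On the right, p_1'(-1) = b, so b = 58/3.

19.3333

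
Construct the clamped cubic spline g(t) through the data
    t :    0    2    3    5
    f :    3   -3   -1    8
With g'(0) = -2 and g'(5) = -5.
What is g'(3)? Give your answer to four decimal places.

Put M_i = g'' at the i-th knot. Here h = (2, 1, 2) and Δ = (-3, 2, 9/2), so the interior equations h_(i-1)·M_(i-1) + 2(h_(i-1)+h_i)·M_i + h_i·M_(i+1) = 6(Δ_i − Δ_(i-1)) read
  2·M_0 + 6·M_1 + 1·M_2 = 6(Δ_1 - Δ_0) = 30
  1·M_1 + 6·M_2 + 2·M_3 = 6(Δ_2 - Δ_1) = 15
Clamped end conditions give two more equations: 2h_0·M_0 + h_0·M_1 = 6(Δ_0 - g'(0)) = -6 and h_2·M_2 + 2h_2·M_3 = 6(g'(5) - Δ_2) = -57.
Hence M_0 = -129/32, M_1 = 81/16, M_2 = 123/16, M_3 = -579/32.
On [3, 5], g'(t) = b_2 + 2c_2·(t - 3) + 3d_2·(t - 3)² with b_2 = Δ_2 - h_2(2M_2 + M_3)/6 = 173/32, c_2 = M_2/2 = 123/32, d_2 = (M_3 - M_2)/(6h_2) = -275/128. So g'(3) = 173/32.

5.4063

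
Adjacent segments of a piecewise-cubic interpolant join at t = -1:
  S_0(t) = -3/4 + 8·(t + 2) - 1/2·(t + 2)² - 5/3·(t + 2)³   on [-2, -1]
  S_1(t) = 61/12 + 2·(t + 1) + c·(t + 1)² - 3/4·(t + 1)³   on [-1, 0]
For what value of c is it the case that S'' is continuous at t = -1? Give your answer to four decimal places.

S_0''(t) = -1 - 10·(t + 2), so S_0''(-1) = -11. On the right, S_1''(-1) = 2c, so c = -11/2.

-5.5000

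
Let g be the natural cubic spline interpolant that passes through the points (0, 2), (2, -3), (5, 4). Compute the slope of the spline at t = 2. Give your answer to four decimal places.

-0.5667

With m_i denoting the second derivative at x_i, h_i = 2, 3, and Δ_i = (y_(i+1) − y_i)/h_i = -5/2, 7/3:
  2·m_0 + 10·m_1 + 3·m_2 = 6(Δ_1 - Δ_0) = 29
Natural end conditions: m_0 = m_2 = 0.
Hence m_0 = 0, m_1 = 29/10, m_2 = 0.
On [2, 5], g'(t) = b_1 + 2c_1·(t - 2) + 3d_1·(t - 2)² with b_1 = Δ_1 - h_1(2m_1 + m_2)/6 = -17/30, c_1 = m_1/2 = 29/20, d_1 = (m_2 - m_1)/(6h_1) = -29/180. So g'(2) = -17/30.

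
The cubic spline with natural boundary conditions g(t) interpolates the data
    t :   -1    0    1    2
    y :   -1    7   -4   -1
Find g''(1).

30

With m_i denoting the second derivative at x_i, h_i = 1, 1, 1, and Δ_i = (y_(i+1) − y_i)/h_i = 8, -11, 3:
  1·m_0 + 4·m_1 + 1·m_2 = 6(Δ_1 - Δ_0) = -114
  1·m_1 + 4·m_2 + 1·m_3 = 6(Δ_2 - Δ_1) = 84
Natural end conditions: m_0 = m_3 = 0.
Solving the tridiagonal system: m_0 = 0, m_1 = -36, m_2 = 30, m_3 = 0.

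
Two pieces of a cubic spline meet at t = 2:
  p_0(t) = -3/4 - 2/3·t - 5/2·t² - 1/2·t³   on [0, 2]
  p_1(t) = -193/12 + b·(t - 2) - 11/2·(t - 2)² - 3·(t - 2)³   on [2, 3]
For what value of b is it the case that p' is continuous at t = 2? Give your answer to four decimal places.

p_0'(t) = -2/3 - 5·t - 3/2·t², so p_0'(2) = -50/3. On the right, p_1'(2) = b, so b = -50/3.

-16.6667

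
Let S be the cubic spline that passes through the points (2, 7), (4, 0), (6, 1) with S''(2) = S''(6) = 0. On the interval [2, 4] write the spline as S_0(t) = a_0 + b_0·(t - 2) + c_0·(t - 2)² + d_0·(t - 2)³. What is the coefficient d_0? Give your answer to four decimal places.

Put m_i = S'' at the i-th knot. Here h = (2, 2) and Δ = (-7/2, 1/2), so the interior equations h_(i-1)·m_(i-1) + 2(h_(i-1)+h_i)·m_i + h_i·m_(i+1) = 6(Δ_i − Δ_(i-1)) read
  2·m_0 + 8·m_1 + 2·m_2 = 6(Δ_1 - Δ_0) = 24
Natural end conditions: m_0 = m_2 = 0.
Solving the tridiagonal system: m_0 = 0, m_1 = 3, m_2 = 0.
On [2, 4], with S_0(t) = a_0 + b_0·(t - 2) + c_0·(t - 2)² + d_0·(t - 2)³: c_0 = m_0/2 = 0, d_0 = (m_1 - m_0)/(6h_0) = 1/4, b_0 = Δ_0 - h_0(2m_0 + m_1)/6 = -9/2.

0.2500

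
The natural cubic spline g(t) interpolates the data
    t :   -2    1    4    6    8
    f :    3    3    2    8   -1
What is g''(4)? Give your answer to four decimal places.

3.6286

With M_i denoting the second derivative at x_i, h_i = 3, 3, 2, 2, and Δ_i = (y_(i+1) − y_i)/h_i = 0, -1/3, 3, -9/2:
  3·M_0 + 12·M_1 + 3·M_2 = 6(Δ_1 - Δ_0) = -2
  3·M_1 + 10·M_2 + 2·M_3 = 6(Δ_2 - Δ_1) = 20
  2·M_2 + 8·M_3 + 2·M_4 = 6(Δ_3 - Δ_2) = -45
Natural end conditions: M_0 = M_4 = 0.
Forward elimination and back-substitution give M_0 = 0, M_1 = -451/420, M_2 = 127/35, M_3 = -1829/280, M_4 = 0.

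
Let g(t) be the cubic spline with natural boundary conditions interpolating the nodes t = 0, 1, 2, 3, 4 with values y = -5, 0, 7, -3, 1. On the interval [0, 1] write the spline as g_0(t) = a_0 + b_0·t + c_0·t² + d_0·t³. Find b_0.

Put σ_i = g'' at the i-th knot. Here h = (1, 1, 1, 1) and Δ = (5, 7, -10, 4), so the interior equations h_(i-1)·σ_(i-1) + 2(h_(i-1)+h_i)·σ_i + h_i·σ_(i+1) = 6(Δ_i − Δ_(i-1)) read
  1·σ_0 + 4·σ_1 + 1·σ_2 = 6(Δ_1 - Δ_0) = 12
  1·σ_1 + 4·σ_2 + 1·σ_3 = 6(Δ_2 - Δ_1) = -102
  1·σ_2 + 4·σ_3 + 1·σ_4 = 6(Δ_3 - Δ_2) = 84
Natural end conditions: σ_0 = σ_4 = 0.
Solving: σ_0 = 0, σ_1 = 12, σ_2 = -36, σ_3 = 30, σ_4 = 0.
On [0, 1], with g_0(t) = a_0 + b_0·t + c_0·t² + d_0·t³: c_0 = σ_0/2 = 0, d_0 = (σ_1 - σ_0)/(6h_0) = 2, b_0 = Δ_0 - h_0(2σ_0 + σ_1)/6 = 3.

3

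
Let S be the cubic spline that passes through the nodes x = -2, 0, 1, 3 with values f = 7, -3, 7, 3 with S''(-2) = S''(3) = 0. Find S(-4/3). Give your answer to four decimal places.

0.2127

Write M_i for S''(x_i). With h_i = 2, 1, 2 and divided differences Δ_i = -5, 10, -2, the continuity of S' gives the tridiagonal system
  2·M_0 + 6·M_1 + 1·M_2 = 6(Δ_1 - Δ_0) = 90
  1·M_1 + 6·M_2 + 2·M_3 = 6(Δ_2 - Δ_1) = -72
Natural end conditions: M_0 = M_3 = 0.
Solving the tridiagonal system: M_0 = 0, M_1 = 612/35, M_2 = -522/35, M_3 = 0.
On [-2, 0], S(x) = 7 - 379/35·(x + 2) + 0·(x + 2)² + 51/35·(x + 2)³.
With (x + 2) = 2/3: S(-4/3) = 67/315.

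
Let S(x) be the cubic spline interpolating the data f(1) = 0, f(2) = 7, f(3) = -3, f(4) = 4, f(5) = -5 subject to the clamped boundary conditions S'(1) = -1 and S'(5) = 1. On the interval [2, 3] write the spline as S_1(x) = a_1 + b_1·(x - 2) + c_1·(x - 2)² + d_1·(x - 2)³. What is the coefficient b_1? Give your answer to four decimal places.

-1.6250

Put M_i = S'' at the i-th knot. Here h = (1, 1, 1, 1) and Δ = (7, -10, 7, -9), so the interior equations h_(i-1)·M_(i-1) + 2(h_(i-1)+h_i)·M_i + h_i·M_(i+1) = 6(Δ_i − Δ_(i-1)) read
  1·M_0 + 4·M_1 + 1·M_2 = 6(Δ_1 - Δ_0) = -102
  1·M_1 + 4·M_2 + 1·M_3 = 6(Δ_2 - Δ_1) = 102
  1·M_2 + 4·M_3 + 1·M_4 = 6(Δ_3 - Δ_2) = -96
Clamped end conditions give two more equations: 2h_0·M_0 + h_0·M_1 = 6(Δ_0 - S'(1)) = 48 and h_3·M_3 + 2h_3·M_4 = 6(S'(5) - Δ_3) = 60.
Solving: M_0 = 197/4, M_1 = -101/2, M_2 = 203/4, M_3 = -101/2, M_4 = 221/4.
On [2, 3], with S_1(x) = a_1 + b_1·(x - 2) + c_1·(x - 2)² + d_1·(x - 2)³: c_1 = M_1/2 = -101/4, d_1 = (M_2 - M_1)/(6h_1) = 135/8, b_1 = Δ_1 - h_1(2M_1 + M_2)/6 = -13/8.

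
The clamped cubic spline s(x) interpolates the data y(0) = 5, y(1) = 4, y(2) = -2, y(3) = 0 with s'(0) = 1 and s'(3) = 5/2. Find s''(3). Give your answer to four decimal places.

With σ_i denoting the second derivative at x_i, h_i = 1, 1, 1, and Δ_i = (y_(i+1) − y_i)/h_i = -1, -6, 2:
  1·σ_0 + 4·σ_1 + 1·σ_2 = 6(Δ_1 - Δ_0) = -30
  1·σ_1 + 4·σ_2 + 1·σ_3 = 6(Δ_2 - Δ_1) = 48
Clamped end conditions give two more equations: 2h_0·σ_0 + h_0·σ_1 = 6(Δ_0 - s'(0)) = -12 and h_2·σ_2 + 2h_2·σ_3 = 6(s'(3) - Δ_2) = 3.
Solving the tridiagonal system: σ_0 = -1/5, σ_1 = -58/5, σ_2 = 83/5, σ_3 = -34/5.

-6.8000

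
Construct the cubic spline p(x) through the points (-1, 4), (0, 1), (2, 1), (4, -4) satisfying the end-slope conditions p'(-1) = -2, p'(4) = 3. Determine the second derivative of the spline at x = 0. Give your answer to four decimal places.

6.0870

Let m_i = p''(x_i). Step sizes h_i = 1, 2, 2; slopes of the chords Δ_i = (y_(i+1) - y_i)/h_i = -3, 0, -5/2.
  1·m_0 + 6·m_1 + 2·m_2 = 6(Δ_1 - Δ_0) = 18
  2·m_1 + 8·m_2 + 2·m_3 = 6(Δ_2 - Δ_1) = -15
Clamped end conditions give two more equations: 2h_0·m_0 + h_0·m_1 = 6(Δ_0 - p'(-1)) = -6 and h_2·m_2 + 2h_2·m_3 = 6(p'(4) - Δ_2) = 33.
Forward elimination and back-substitution give m_0 = -139/23, m_1 = 140/23, m_2 = -287/46, m_3 = 523/46.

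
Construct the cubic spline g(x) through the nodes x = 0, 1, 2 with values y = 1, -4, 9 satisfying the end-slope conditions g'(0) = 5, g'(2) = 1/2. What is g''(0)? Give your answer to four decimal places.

-59.2500

With m_i denoting the second derivative at x_i, h_i = 1, 1, and Δ_i = (y_(i+1) − y_i)/h_i = -5, 13:
  1·m_0 + 4·m_1 + 1·m_2 = 6(Δ_1 - Δ_0) = 108
Clamped end conditions give two more equations: 2h_0·m_0 + h_0·m_1 = 6(Δ_0 - g'(0)) = -60 and h_1·m_1 + 2h_1·m_2 = 6(g'(2) - Δ_1) = -75.
Hence m_0 = -237/4, m_1 = 117/2, m_2 = -267/4.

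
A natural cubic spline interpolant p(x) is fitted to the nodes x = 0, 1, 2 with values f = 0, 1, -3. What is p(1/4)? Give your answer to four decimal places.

0.5430

With m_i denoting the second derivative at x_i, h_i = 1, 1, and Δ_i = (y_(i+1) − y_i)/h_i = 1, -4:
  1·m_0 + 4·m_1 + 1·m_2 = 6(Δ_1 - Δ_0) = -30
Natural end conditions: m_0 = m_2 = 0.
Solving the tridiagonal system: m_0 = 0, m_1 = -15/2, m_2 = 0.
On [0, 1], p(x) = 0 + 9/4·x + 0·x² - 5/4·x³.
With x = 1/4: p(1/4) = 139/256.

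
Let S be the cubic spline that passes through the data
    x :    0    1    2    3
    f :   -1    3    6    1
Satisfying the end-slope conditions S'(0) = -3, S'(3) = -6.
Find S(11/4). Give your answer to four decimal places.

2.5500

Write M_i for S''(x_i). With h_i = 1, 1, 1 and divided differences Δ_i = 4, 3, -5, the continuity of S' gives the tridiagonal system
  1·M_0 + 4·M_1 + 1·M_2 = 6(Δ_1 - Δ_0) = -6
  1·M_1 + 4·M_2 + 1·M_3 = 6(Δ_2 - Δ_1) = -48
Clamped end conditions give two more equations: 2h_0·M_0 + h_0·M_1 = 6(Δ_0 - S'(0)) = 42 and h_2·M_2 + 2h_2·M_3 = 6(S'(3) - Δ_2) = -6.
Solving the tridiagonal system: M_0 = 116/5, M_1 = -22/5, M_2 = -58/5, M_3 = 14/5.
On [2, 3], S(x) = 6 - 8/5·(x - 2) - 29/5·(x - 2)² + 12/5·(x - 2)³.
With (x - 2) = 3/4: S(11/4) = 51/20.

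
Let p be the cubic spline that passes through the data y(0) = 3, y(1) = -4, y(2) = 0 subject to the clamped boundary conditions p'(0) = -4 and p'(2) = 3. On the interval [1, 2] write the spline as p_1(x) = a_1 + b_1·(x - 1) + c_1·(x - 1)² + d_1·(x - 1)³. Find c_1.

Let M_i = p''(x_i). Step sizes h_i = 1, 1; slopes of the chords Δ_i = (y_(i+1) - y_i)/h_i = -7, 4.
  1·M_0 + 4·M_1 + 1·M_2 = 6(Δ_1 - Δ_0) = 66
Clamped end conditions give two more equations: 2h_0·M_0 + h_0·M_1 = 6(Δ_0 - p'(0)) = -18 and h_1·M_1 + 2h_1·M_2 = 6(p'(2) - Δ_1) = -6.
Solving the tridiagonal system: M_0 = -22, M_1 = 26, M_2 = -16.
On [1, 2], with p_1(x) = a_1 + b_1·(x - 1) + c_1·(x - 1)² + d_1·(x - 1)³: c_1 = M_1/2 = 13, d_1 = (M_2 - M_1)/(6h_1) = -7, b_1 = Δ_1 - h_1(2M_1 + M_2)/6 = -2.

13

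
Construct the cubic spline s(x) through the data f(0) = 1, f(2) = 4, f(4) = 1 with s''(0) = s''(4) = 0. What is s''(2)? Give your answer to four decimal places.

-2.2500

Let m_i = s''(x_i). Step sizes h_i = 2, 2; slopes of the chords Δ_i = (y_(i+1) - y_i)/h_i = 3/2, -3/2.
  2·m_0 + 8·m_1 + 2·m_2 = 6(Δ_1 - Δ_0) = -18
Natural end conditions: m_0 = m_2 = 0.
Forward elimination and back-substitution give m_0 = 0, m_1 = -9/4, m_2 = 0.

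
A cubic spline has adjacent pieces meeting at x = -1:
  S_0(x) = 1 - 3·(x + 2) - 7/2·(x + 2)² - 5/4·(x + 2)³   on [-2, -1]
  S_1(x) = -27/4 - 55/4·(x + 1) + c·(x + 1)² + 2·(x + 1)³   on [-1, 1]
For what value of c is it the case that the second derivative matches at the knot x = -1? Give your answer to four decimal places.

-7.2500

S_0''(x) = -7 - 15/2·(x + 2), so S_0''(-1) = -29/2. On the right, S_1''(-1) = 2c, so c = -29/4.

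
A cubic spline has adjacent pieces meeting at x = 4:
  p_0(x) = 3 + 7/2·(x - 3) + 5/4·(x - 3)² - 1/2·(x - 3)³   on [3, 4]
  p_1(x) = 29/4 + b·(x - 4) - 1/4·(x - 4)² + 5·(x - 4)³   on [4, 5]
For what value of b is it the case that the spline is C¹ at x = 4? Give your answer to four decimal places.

p_0'(x) = 7/2 + 5/2·(x - 3) - 3/2·(x - 3)², so p_0'(4) = 9/2. On the right, p_1'(4) = b, so b = 9/2.

4.5000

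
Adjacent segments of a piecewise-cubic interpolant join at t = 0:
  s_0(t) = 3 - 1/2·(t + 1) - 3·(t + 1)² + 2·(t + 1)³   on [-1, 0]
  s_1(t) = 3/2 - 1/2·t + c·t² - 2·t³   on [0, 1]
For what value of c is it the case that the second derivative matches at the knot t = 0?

s_0''(t) = -6 + 12·(t + 1), so s_0''(0) = 6. On the right, s_1''(0) = 2c, so c = 3.

3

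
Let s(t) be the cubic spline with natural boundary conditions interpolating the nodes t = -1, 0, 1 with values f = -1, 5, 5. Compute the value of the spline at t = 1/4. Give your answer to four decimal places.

5.4922

Put M_i = s'' at the i-th knot. Here h = (1, 1) and Δ = (6, 0), so the interior equations h_(i-1)·M_(i-1) + 2(h_(i-1)+h_i)·M_i + h_i·M_(i+1) = 6(Δ_i − Δ_(i-1)) read
  1·M_0 + 4·M_1 + 1·M_2 = 6(Δ_1 - Δ_0) = -36
Natural end conditions: M_0 = M_2 = 0.
Solving the tridiagonal system: M_0 = 0, M_1 = -9, M_2 = 0.
On [0, 1], s(t) = 5 + 3·t - 9/2·t² + 3/2·t³.
With t = 1/4: s(1/4) = 703/128.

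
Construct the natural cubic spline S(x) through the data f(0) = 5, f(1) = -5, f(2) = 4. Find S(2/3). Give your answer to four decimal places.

-3.4259

Write m_i for S''(x_i). With h_i = 1, 1 and divided differences Δ_i = -10, 9, the continuity of S' gives the tridiagonal system
  1·m_0 + 4·m_1 + 1·m_2 = 6(Δ_1 - Δ_0) = 114
Natural end conditions: m_0 = m_2 = 0.
Hence m_0 = 0, m_1 = 57/2, m_2 = 0.
On [0, 1], S(x) = 5 - 59/4·x + 0·x² + 19/4·x³.
With x = 2/3: S(2/3) = -185/54.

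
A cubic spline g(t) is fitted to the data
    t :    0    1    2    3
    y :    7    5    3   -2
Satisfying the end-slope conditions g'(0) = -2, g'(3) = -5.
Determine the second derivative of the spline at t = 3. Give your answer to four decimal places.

2.8000

Let m_i = g''(x_i). Step sizes h_i = 1, 1, 1; slopes of the chords Δ_i = (y_(i+1) - y_i)/h_i = -2, -2, -5.
  1·m_0 + 4·m_1 + 1·m_2 = 6(Δ_1 - Δ_0) = 0
  1·m_1 + 4·m_2 + 1·m_3 = 6(Δ_2 - Δ_1) = -18
Clamped end conditions give two more equations: 2h_0·m_0 + h_0·m_1 = 6(Δ_0 - g'(0)) = 0 and h_2·m_2 + 2h_2·m_3 = 6(g'(3) - Δ_2) = 0.
Forward elimination and back-substitution give m_0 = -4/5, m_1 = 8/5, m_2 = -28/5, m_3 = 14/5.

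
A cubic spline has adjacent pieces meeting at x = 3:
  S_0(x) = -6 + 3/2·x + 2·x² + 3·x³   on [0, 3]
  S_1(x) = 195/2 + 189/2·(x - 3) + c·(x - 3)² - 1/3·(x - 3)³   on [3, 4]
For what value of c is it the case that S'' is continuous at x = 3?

29

S_0''(x) = 4 + 18·x, so S_0''(3) = 58. On the right, S_1''(3) = 2c, so c = 29.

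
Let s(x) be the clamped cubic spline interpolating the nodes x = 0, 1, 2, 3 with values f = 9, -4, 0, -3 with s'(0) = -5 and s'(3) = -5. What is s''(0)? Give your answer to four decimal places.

-45.2000

With m_i denoting the second derivative at x_i, h_i = 1, 1, 1, and Δ_i = (y_(i+1) − y_i)/h_i = -13, 4, -3:
  1·m_0 + 4·m_1 + 1·m_2 = 6(Δ_1 - Δ_0) = 102
  1·m_1 + 4·m_2 + 1·m_3 = 6(Δ_2 - Δ_1) = -42
Clamped end conditions give two more equations: 2h_0·m_0 + h_0·m_1 = 6(Δ_0 - s'(0)) = -48 and h_2·m_2 + 2h_2·m_3 = 6(s'(3) - Δ_2) = -12.
Hence m_0 = -226/5, m_1 = 212/5, m_2 = -112/5, m_3 = 26/5.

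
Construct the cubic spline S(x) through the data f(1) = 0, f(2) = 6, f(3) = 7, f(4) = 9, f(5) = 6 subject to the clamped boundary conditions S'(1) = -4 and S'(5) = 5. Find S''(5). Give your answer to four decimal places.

33.3214

Put m_i = S'' at the i-th knot. Here h = (1, 1, 1, 1) and Δ = (6, 1, 2, -3), so the interior equations h_(i-1)·m_(i-1) + 2(h_(i-1)+h_i)·m_i + h_i·m_(i+1) = 6(Δ_i − Δ_(i-1)) read
  1·m_0 + 4·m_1 + 1·m_2 = 6(Δ_1 - Δ_0) = -30
  1·m_1 + 4·m_2 + 1·m_3 = 6(Δ_2 - Δ_1) = 6
  1·m_2 + 4·m_3 + 1·m_4 = 6(Δ_3 - Δ_2) = -30
Clamped end conditions give two more equations: 2h_0·m_0 + h_0·m_1 = 6(Δ_0 - S'(1)) = 60 and h_3·m_3 + 2h_3·m_4 = 6(S'(5) - Δ_3) = 48.
Hence m_0 = 1125/28, m_1 = -285/14, m_2 = 45/4, m_3 = -261/14, m_4 = 933/28.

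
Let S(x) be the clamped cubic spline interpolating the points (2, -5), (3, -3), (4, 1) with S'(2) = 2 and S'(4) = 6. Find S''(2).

Put M_i = S'' at the i-th knot. Here h = (1, 1) and Δ = (2, 4), so the interior equations h_(i-1)·M_(i-1) + 2(h_(i-1)+h_i)·M_i + h_i·M_(i+1) = 6(Δ_i − Δ_(i-1)) read
  1·M_0 + 4·M_1 + 1·M_2 = 6(Δ_1 - Δ_0) = 12
Clamped end conditions give two more equations: 2h_0·M_0 + h_0·M_1 = 6(Δ_0 - S'(2)) = 0 and h_1·M_1 + 2h_1·M_2 = 6(S'(4) - Δ_1) = 12.
Forward elimination and back-substitution give M_0 = -1, M_1 = 2, M_2 = 5.

-1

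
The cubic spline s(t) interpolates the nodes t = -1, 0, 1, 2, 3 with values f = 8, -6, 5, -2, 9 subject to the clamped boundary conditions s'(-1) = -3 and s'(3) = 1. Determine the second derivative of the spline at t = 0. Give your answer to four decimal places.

68.9286

With M_i denoting the second derivative at x_i, h_i = 1, 1, 1, 1, and Δ_i = (y_(i+1) − y_i)/h_i = -14, 11, -7, 11:
  1·M_0 + 4·M_1 + 1·M_2 = 6(Δ_1 - Δ_0) = 150
  1·M_1 + 4·M_2 + 1·M_3 = 6(Δ_2 - Δ_1) = -108
  1·M_2 + 4·M_3 + 1·M_4 = 6(Δ_3 - Δ_2) = 108
Clamped end conditions give two more equations: 2h_0·M_0 + h_0·M_1 = 6(Δ_0 - s'(-1)) = -66 and h_3·M_3 + 2h_3·M_4 = 6(s'(3) - Δ_3) = -60.
Forward elimination and back-substitution give M_0 = -1889/28, M_1 = 965/14, M_2 = -233/4, M_3 = 785/14, M_4 = -1625/28.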